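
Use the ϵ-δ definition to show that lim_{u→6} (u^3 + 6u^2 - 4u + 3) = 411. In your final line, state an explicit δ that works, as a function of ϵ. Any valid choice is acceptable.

Let ϵ > 0 be given. We want δ > 0 such that 0 < |u − 6| < δ implies |(u^3 + 6u^2 - 4u + 3) − 411| < ϵ.
(u^3 + 6u^2 - 4u + 3) − 411 = u^3 + 6u^2 - 4u - 408 = (u − 6)(u^2 + 12u + 68).
So |(u^3 + 6u^2 - 4u + 3) − 411| = |u − 6|·|u^2 + 12u + 68|.
Require δ ≤ 1. Then |u − 6| < 1 gives |u| < 7, and by the triangle inequality |u^2 + 12u + 68| ≤ 7^2 + 12·7 + 68 = 201.
Hence |(u^3 + 6u^2 - 4u + 3) − 411| ≤ 201|u − 6| < ϵ provided |u − 6| < ϵ/201.
Take δ = min(1, ϵ/201). Then 0 < |u − 6| < δ gives both |u − 6| < 1 and |u − 6| < ϵ/201, so |(u^3 + 6u^2 - 4u + 3) − 411| < ϵ.

δ = min(1, ϵ/201)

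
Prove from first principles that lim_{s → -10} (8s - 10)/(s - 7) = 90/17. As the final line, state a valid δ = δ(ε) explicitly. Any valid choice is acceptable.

δ = min(17/2, (289/92)ε)

Let ε > 0 be given. We want δ > 0 with 0 < |s + 10| < δ ⇒ |(8s - 10)/(s - 7) − (90/17)| < ε.
Combining over a common denominator, (8s - 10)/(s - 7) − (90/17) = [(8s - 10)·(-17) − (-90)·(s - 7)] / [(-17)·(s - 7)] = -46(s + 10) / ((-17)(s - 7)).
So |(8s - 10)/(s - 7) − (90/17)| = 46|s + 10| / (17·|s − 7|).
Restrict δ ≤ 17/2. Then |s + 10| < 17/2 gives |s − 7| = |(s + 10) + (-17)| ≥ 17 − 17/2 = 17/2.
Hence |(8s - 10)/(s - 7) − (90/17)| < 46|s + 10|/(17·(17/2)) = (92/289)|s + 10|, which is < ε once |s + 10| < (289/92)ε.
Take δ = min(17/2, (289/92)ε). Then 0 < |s + 10| < δ forces both bounds, so |(8s - 10)/(s - 7) − (90/17)| < ε.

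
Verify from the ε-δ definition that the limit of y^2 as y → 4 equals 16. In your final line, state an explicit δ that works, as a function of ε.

Let ε > 0. We seek δ > 0 with 0 < |y − 4| < δ ⇒ |y^2 − 16| < ε.
Factor: y^2 − 16 = (y − 4)(y + 4), so |y^2 − 16| = |y − 4|·|y + 4|.
Restrict δ ≤ 1. Then |y − 4| < 1 gives |y| < 5, so by the triangle inequality |y + 4| ≤ 5 + 4 = 9.
Hence |y^2 − 16| ≤ 9|y − 4|, which is < ε once |y − 4| < ε/9.
Take δ = min(1, ε/9). If 0 < |y − 4| < δ then both bounds hold and |y^2 − 16| ≤ 9|y − 4| < 9·(ε/9) = ε.

δ = min(1, ε/9)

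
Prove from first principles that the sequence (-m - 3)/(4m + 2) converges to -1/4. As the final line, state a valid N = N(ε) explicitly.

Suppose ε > 0. For m ≥ 1, |(-m - 3)/(4m + 2) + 1/4| = |-10|/(4(4m + 2)) = 10/(4(4m + 2)).
Since 4m + 2 ≥ 4m for m ≥ 1, this is ≤ 10/(4·4m) = (5/8)/m.
So |(-m - 3)/(4m + 2) + 1/4| < ε whenever m > (5/8)/ε.
Take N = (5/8)/ε. If m > N then |(-m - 3)/(4m + 2) + 1/4| ≤ (5/8)/m < ε.

N = (5/8)/ε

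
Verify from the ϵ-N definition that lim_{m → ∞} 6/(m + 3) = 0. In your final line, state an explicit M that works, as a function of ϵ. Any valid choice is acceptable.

M = 6/ϵ

Suppose ϵ > 0. For m ≥ 1, |6/(m + 3) − 0| = 6/(m + 3) ≤ 6/m.
We need 6/m < ϵ, i.e. m > 6/ϵ.
Take M = 6/ϵ. If m > M then |6/(m + 3)| ≤ 6/m < ϵ.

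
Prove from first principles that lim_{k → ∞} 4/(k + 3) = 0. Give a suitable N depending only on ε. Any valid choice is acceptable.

N = 4/ε

Suppose ε > 0. For k ≥ 1, |4/(k + 3) − 0| = 4/(k + 3) ≤ 4/k.
We need 4/k < ε, i.e. k > 4/ε.
Take N = 4/ε. If k > N then |4/(k + 3)| ≤ 4/k < ε.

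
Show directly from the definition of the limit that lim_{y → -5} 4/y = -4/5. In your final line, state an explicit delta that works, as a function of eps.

Suppose eps > 0. We seek delta > 0 such that 0 < |y + 5| < delta implies |4/y + 4/5| < eps.
|4/y + 4/5| = 4·|-5 − y|/(5·|y|) = 4|y + 5|/(5|y|).
Restrict delta ≤ 5/2. Then |y + 5| < 5/2 gives |y| > 5/2, so 5|y| > 25/2.
Then |4/y + 4/5| < 4|y + 5|/(25/2), which is < eps when |y + 5| < (25/8)eps.
Take delta = min(5/2, (25/8)eps). Then 0 < |y + 5| < delta gives both |y + 5| < 5/2 and |y + 5| < (25/8)eps, so |4/y + 4/5| < eps.

delta = min(5/2, (25/8)eps)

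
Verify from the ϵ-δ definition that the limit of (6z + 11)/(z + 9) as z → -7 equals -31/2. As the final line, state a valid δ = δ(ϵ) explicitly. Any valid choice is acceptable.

Fix ϵ > 0. We want δ > 0 with 0 < |z + 7| < δ ⇒ |(6z + 11)/(z + 9) + 31/2| < ϵ.
Combining over a common denominator, (6z + 11)/(z + 9) + 31/2 = [(6z + 11)·2 − (-31)·(z + 9)] / [2·(z + 9)] = 43(z + 7) / (2(z + 9)).
So |(6z + 11)/(z + 9) + 31/2| = 43|z + 7| / (2·|z + 9|).
Restrict δ ≤ 1. Then |z + 7| < 1 gives |z + 9| = |(z + 7) + 2| ≥ 2 − 1 = 1.
Hence |(6z + 11)/(z + 9) + 31/2| < 43|z + 7|/(2·1) = (43/2)|z + 7|, which is < ϵ once |z + 7| < (2/43)ϵ.
Take δ = min(1, (2/43)ϵ). Then 0 < |z + 7| < δ forces both bounds, so |(6z + 11)/(z + 9) + 31/2| < ϵ.

δ = min(1, (2/43)ϵ)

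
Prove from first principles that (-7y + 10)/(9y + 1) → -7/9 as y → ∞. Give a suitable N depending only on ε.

N = (97/81)/ε

Let ε > 0 be given. We seek N > 0 such that y > N implies |(-7y + 10)/(9y + 1) + 7/9| < ε.
(-7y + 10)/(9y + 1) + 7/9 = (9(-7y + 10) − (-7)(9y + 1)) / (9(9y + 1)) = 97/(9(9y + 1)).
For y > 0 we have 9y + 1 > 9y, so |(-7y + 10)/(9y + 1) + 7/9| = 97/(9(9y + 1)) < 97/(9·9y) = (97/81)/y.
Thus |(-7y + 10)/(9y + 1) + 7/9| < ε whenever y > (97/81)/ε.
Take N = (97/81)/ε. If y > N then |(-7y + 10)/(9y + 1) + 7/9| < (97/81)/y < ε.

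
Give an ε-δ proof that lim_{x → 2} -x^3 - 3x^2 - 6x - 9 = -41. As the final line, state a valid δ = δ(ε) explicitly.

δ = min(2, ε/52)

Fix ε > 0. We want δ > 0 such that 0 < |x − 2| < δ implies |(-x^3 - 3x^2 - 6x - 9) + 41| < ε.
(-x^3 - 3x^2 - 6x - 9) + 41 = -x^3 - 3x^2 - 6x + 32 = (x − 2)(-x^2 - 5x - 16).
So |(-x^3 - 3x^2 - 6x - 9) + 41| = |x − 2|·|-x^2 - 5x - 16|.
Assume first that |x − 2| < 2, so |x| < 4. Then |-x^2 - 5x - 16| ≤ 4^2 + 5·4 + 16 = 52.
Hence |(-x^3 - 3x^2 - 6x - 9) + 41| ≤ 52|x − 2| < ε provided |x − 2| < ε/52.
Take δ = min(2, ε/52). Then 0 < |x − 2| < δ gives both |x − 2| < 2 and |x − 2| < ε/52, so |(-x^3 - 3x^2 - 6x - 9) + 41| < ε.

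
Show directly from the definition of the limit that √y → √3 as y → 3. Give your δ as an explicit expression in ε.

Let ε > 0 be given. We want δ > 0 such that 0 < |y − 3| < δ implies |√y − √3| < ε.
Multiplying by the conjugate, |√y − √3| = |y − 3|/(√y + √3).
Restrict δ ≤ 3 so that |y − 3| < 3 forces y > 0, and then √y + √3 > √3.
Hence |√y − √3| < |y − 3|/√3, which is < ε once |y − 3| < √3·ε.
Take δ = min(3, √3·ε). If 0 < |y − 3| < δ then y > 0 and |√y − √3| < |y − 3|/√3 < ε.

δ = min(3, √3·ε)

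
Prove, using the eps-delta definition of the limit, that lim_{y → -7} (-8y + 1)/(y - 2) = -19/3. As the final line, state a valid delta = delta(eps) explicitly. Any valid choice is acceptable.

delta = min(9/2, (27/10)eps)

Fix eps > 0. We want delta > 0 with 0 < |y + 7| < delta ⇒ |(-8y + 1)/(y - 2) + 19/3| < eps.
Combining over a common denominator, (-8y + 1)/(y - 2) + 19/3 = [(-8y + 1)·(-9) − 57·(y - 2)] / [(-9)·(y - 2)] = 15(y + 7) / ((-9)(y - 2)).
So |(-8y + 1)/(y - 2) + 19/3| = 15|y + 7| / (9·|y − 2|).
Restrict delta ≤ 9/2. Then |y + 7| < 9/2 gives |y − 2| = |(y + 7) + (-9)| ≥ 9 − 9/2 = 9/2.
Hence |(-8y + 1)/(y - 2) + 19/3| < 15|y + 7|/(9·(9/2)) = (10/27)|y + 7|, which is < eps once |y + 7| < (27/10)eps.
Take delta = min(9/2, (27/10)eps). Then 0 < |y + 7| < delta forces both bounds, so |(-8y + 1)/(y - 2) + 19/3| < eps.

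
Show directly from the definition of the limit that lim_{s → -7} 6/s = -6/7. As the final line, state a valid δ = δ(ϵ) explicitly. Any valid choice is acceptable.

Fix ϵ > 0. We seek δ > 0 such that 0 < |s + 7| < δ implies |6/s + 6/7| < ϵ.
|6/s + 6/7| = 6·|-7 − s|/(7·|s|) = 6|s + 7|/(7|s|).
Restrict δ ≤ 7/2. Then |s + 7| < 7/2 gives |s| > 7/2, so 7|s| > 49/2.
Then |6/s + 6/7| < 6|s + 7|/(49/2), which is < ϵ when |s + 7| < (49/12)ϵ.
Take δ = min(7/2, (49/12)ϵ). Then 0 < |s + 7| < δ gives both |s + 7| < 7/2 and |s + 7| < (49/12)ϵ, so |6/s + 6/7| < ϵ.

δ = min(7/2, (49/12)ϵ)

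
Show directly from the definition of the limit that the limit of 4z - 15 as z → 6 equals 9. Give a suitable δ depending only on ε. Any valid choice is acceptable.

Let ε > 0. We need δ > 0 so that 0 < |z − 6| < δ implies |(4z - 15) − 9| < ε.
Since (4z - 15) − 9 = 4(z − 6), we have |(4z - 15) − 9| = 4|z − 6|.
Thus it suffices that |z − 6| < ε/4.
Choosing δ = ε/4 gives |(4z - 15) − 9| = 4|z − 6| < ε whenever |z − 6| < δ.

δ = ε/4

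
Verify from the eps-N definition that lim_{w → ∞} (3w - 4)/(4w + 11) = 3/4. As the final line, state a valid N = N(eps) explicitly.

N = (49/16)/eps

Let eps > 0. We seek N > 0 such that w > N implies |(3w - 4)/(4w + 11) − (3/4)| < eps.
(3w - 4)/(4w + 11) − (3/4) = (4(3w - 4) − 3(4w + 11)) / (4(4w + 11)) = -49/(4(4w + 11)).
For w > 0 we have 4w + 11 > 4w, so |(3w - 4)/(4w + 11) − (3/4)| = 49/(4(4w + 11)) < 49/(4·4w) = (49/16)/w.
Thus |(3w - 4)/(4w + 11) − (3/4)| < eps whenever w > (49/16)/eps.
Take N = (49/16)/eps. If w > N then |(3w - 4)/(4w + 11) − (3/4)| < (49/16)/w < eps.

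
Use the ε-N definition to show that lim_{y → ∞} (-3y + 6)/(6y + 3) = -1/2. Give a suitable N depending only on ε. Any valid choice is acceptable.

N = (5/4)/ε

Let ε > 0 be given. We seek N > 0 such that y > N implies |(-3y + 6)/(6y + 3) + 1/2| < ε.
(-3y + 6)/(6y + 3) + 1/2 = (6(-3y + 6) − (-3)(6y + 3)) / (6(6y + 3)) = 45/(6(6y + 3)).
For y > 0 we have 6y + 3 > 6y, so |(-3y + 6)/(6y + 3) + 1/2| = 45/(6(6y + 3)) < 45/(6·6y) = (5/4)/y.
Thus |(-3y + 6)/(6y + 3) + 1/2| < ε whenever y > (5/4)/ε.
Take N = (5/4)/ε. If y > N then |(-3y + 6)/(6y + 3) + 1/2| < (5/4)/y < ε.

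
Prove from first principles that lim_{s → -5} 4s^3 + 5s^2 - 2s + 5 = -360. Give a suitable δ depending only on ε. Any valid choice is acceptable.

Suppose ε > 0. We want δ > 0 such that 0 < |s + 5| < δ implies |(4s^3 + 5s^2 - 2s + 5) + 360| < ε.
(4s^3 + 5s^2 - 2s + 5) + 360 = 4s^3 + 5s^2 - 2s + 365 = (s + 5)(4s^2 - 15s + 73).
So |(4s^3 + 5s^2 - 2s + 5) + 360| = |s + 5|·|4s^2 - 15s + 73|.
Assume first that |s + 5| < 1, so |s| < 6. Then |4s^2 - 15s + 73| ≤ 4·6^2 + 15·6 + 73 = 307.
Hence |(4s^3 + 5s^2 - 2s + 5) + 360| ≤ 307|s + 5| < ε provided |s + 5| < ε/307.
Choosing δ = min(1, ε/307) ensures both conditions, hence |(4s^3 + 5s^2 - 2s + 5) + 360| < ε.

δ = min(1, ε/307)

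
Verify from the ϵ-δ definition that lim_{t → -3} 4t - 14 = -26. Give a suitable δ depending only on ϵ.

Let ϵ > 0 be given. We need δ > 0 so that 0 < |t + 3| < δ implies |(4t - 14) + 26| < ϵ.
Since (4t - 14) + 26 = 4(t + 3), we have |(4t - 14) + 26| = 4|t + 3|.
So 4|t + 3| < ϵ exactly when |t + 3| < ϵ/4.
Choosing δ = ϵ/4 gives |(4t - 14) + 26| = 4|t + 3| < ϵ whenever |t + 3| < δ.

δ = ϵ/4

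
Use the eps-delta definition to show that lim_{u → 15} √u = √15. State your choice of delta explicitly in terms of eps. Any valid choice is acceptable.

Suppose eps > 0. We want delta > 0 such that 0 < |u − 15| < delta implies |√u − √15| < eps.
Multiplying by the conjugate, |√u − √15| = |u − 15|/(√u + √15).
Restrict delta ≤ 15 so that |u − 15| < 15 forces u > 0, and then √u + √15 > √15.
Hence |√u − √15| < |u − 15|/√15, which is < eps once |u − 15| < √15·eps.
Take delta = min(15, √15·eps). If 0 < |u − 15| < delta then u > 0 and |√u − √15| < |u − 15|/√15 < eps.

delta = min(15, √15·eps)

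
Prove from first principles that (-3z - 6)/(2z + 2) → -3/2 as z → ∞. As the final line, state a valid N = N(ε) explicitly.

N = (3/2)/ε

Suppose ε > 0. We seek N > 0 such that z > N implies |(-3z - 6)/(2z + 2) + 3/2| < ε.
(-3z - 6)/(2z + 2) + 3/2 = (2(-3z - 6) − (-3)(2z + 2)) / (2(2z + 2)) = -6/(2(2z + 2)).
For z > 0 we have 2z + 2 > 2z, so |(-3z - 6)/(2z + 2) + 3/2| = 6/(2(2z + 2)) < 6/(2·2z) = (3/2)/z.
Thus |(-3z - 6)/(2z + 2) + 3/2| < ε whenever z > (3/2)/ε.
Take N = (3/2)/ε. If z > N then |(-3z - 6)/(2z + 2) + 3/2| < (3/2)/z < ε.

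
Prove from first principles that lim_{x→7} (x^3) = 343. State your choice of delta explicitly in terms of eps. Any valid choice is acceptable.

Suppose eps > 0. We seek delta > 0 with 0 < |x − 7| < delta ⇒ |x^3 − 343| < eps.
Factor: x^3 − 343 = (x − 7)(x^2 + 7x + 49), so |x^3 − 343| = |x − 7|·|x^2 + 7x + 49|.
Impose delta ≤ 1 so that |x| < 8; then |x^2 + 7x + 49| ≤ 169.
Hence |x^3 − 343| ≤ 169|x − 7|, which is < eps once |x − 7| < eps/169.
Take delta = min(1, eps/169). If 0 < |x − 7| < delta then both bounds hold and |x^3 − 343| ≤ 169|x − 7| < 169·(eps/169) = eps.

delta = min(1, eps/169)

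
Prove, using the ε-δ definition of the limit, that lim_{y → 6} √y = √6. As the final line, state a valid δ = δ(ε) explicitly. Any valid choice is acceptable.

δ = min(6, √6·ε)

Fix ε > 0. We want δ > 0 such that 0 < |y − 6| < δ implies |√y − √6| < ε.
Rationalise: √y − √6 = (y − 6)/(√y + √6), so |√y − √6| = |y − 6|/(√y + √6).
Restrict δ ≤ 6 so that |y − 6| < 6 forces y > 0, and then √y + √6 > √6.
Hence |√y − √6| < |y − 6|/√6, which is < ε once |y − 6| < √6·ε.
Take δ = min(6, √6·ε). If 0 < |y − 6| < δ then y > 0 and |√y − √6| < |y − 6|/√6 < ε.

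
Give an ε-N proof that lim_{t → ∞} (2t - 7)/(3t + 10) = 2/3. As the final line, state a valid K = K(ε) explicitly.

K = (41/9)/ε

Fix ε > 0. We seek K > 0 such that t > K implies |(2t - 7)/(3t + 10) − (2/3)| < ε.
(2t - 7)/(3t + 10) − (2/3) = (3(2t - 7) − 2(3t + 10)) / (3(3t + 10)) = -41/(3(3t + 10)).
For t > 0 we have 3t + 10 > 3t, so |(2t - 7)/(3t + 10) − (2/3)| = 41/(3(3t + 10)) < 41/(3·3t) = (41/9)/t.
Thus |(2t - 7)/(3t + 10) − (2/3)| < ε whenever t > (41/9)/ε.
Take K = (41/9)/ε. If t > K then |(2t - 7)/(3t + 10) − (2/3)| < (41/9)/t < ε.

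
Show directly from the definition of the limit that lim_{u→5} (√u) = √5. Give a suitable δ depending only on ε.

Let ε > 0. We want δ > 0 such that 0 < |u − 5| < δ implies |√u − √5| < ε.
Multiplying by the conjugate, |√u − √5| = |u − 5|/(√u + √5).
Restrict δ ≤ 5 so that |u − 5| < 5 forces u > 0, and then √u + √5 > √5.
Hence |√u − √5| < |u − 5|/√5, which is < ε once |u − 5| < √5·ε.
Take δ = min(5, √5·ε). If 0 < |u − 5| < δ then u > 0 and |√u − √5| < |u − 5|/√5 < ε.

δ = min(5, √5·ε)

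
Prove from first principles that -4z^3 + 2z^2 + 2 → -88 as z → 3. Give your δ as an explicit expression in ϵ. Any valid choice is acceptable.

Suppose ϵ > 0. We want δ > 0 such that 0 < |z − 3| < δ implies |(-4z^3 + 2z^2 + 2) + 88| < ϵ.
(-4z^3 + 2z^2 + 2) + 88 = -4z^3 + 2z^2 + 90 = (z − 3)(-4z^2 - 10z - 30).
So |(-4z^3 + 2z^2 + 2) + 88| = |z − 3|·|-4z^2 - 10z - 30|.
Require δ ≤ 1. Then |z − 3| < 1 gives |z| < 4, and by the triangle inequality |-4z^2 - 10z - 30| ≤ 4·4^2 + 10·4 + 30 = 134.
Hence |(-4z^3 + 2z^2 + 2) + 88| ≤ 134|z − 3| < ϵ provided |z − 3| < ϵ/134.
Take δ = min(1, ϵ/134). Then 0 < |z − 3| < δ gives both |z − 3| < 1 and |z − 3| < ϵ/134, so |(-4z^3 + 2z^2 + 2) + 88| < ϵ.

δ = min(1, ϵ/134)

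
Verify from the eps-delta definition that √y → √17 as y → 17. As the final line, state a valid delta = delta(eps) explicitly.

delta = min(17, √17·eps)

Suppose eps > 0. We want delta > 0 such that 0 < |y − 17| < delta implies |√y − √17| < eps.
Multiplying by the conjugate, |√y − √17| = |y − 17|/(√y + √17).
Restrict delta ≤ 17 so that |y − 17| < 17 forces y > 0, and then √y + √17 > √17.
Hence |√y − √17| < |y − 17|/√17, which is < eps once |y − 17| < √17·eps.
Take delta = min(17, √17·eps). If 0 < |y − 17| < delta then y > 0 and |√y − √17| < |y − 17|/√17 < eps.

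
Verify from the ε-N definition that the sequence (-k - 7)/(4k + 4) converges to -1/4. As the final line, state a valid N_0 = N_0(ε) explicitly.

Fix ε > 0. For k ≥ 1, |(-k - 7)/(4k + 4) + 1/4| = |-24|/(4(4k + 4)) = 24/(4(4k + 4)).
Since 4k + 4 ≥ 4k for k ≥ 1, this is ≤ 24/(4·4k) = (3/2)/k.
So |(-k - 7)/(4k + 4) + 1/4| < ε whenever k > (3/2)/ε.
Take N_0 = (3/2)/ε. If k > N_0 then |(-k - 7)/(4k + 4) + 1/4| ≤ (3/2)/k < ε.

N_0 = (3/2)/ε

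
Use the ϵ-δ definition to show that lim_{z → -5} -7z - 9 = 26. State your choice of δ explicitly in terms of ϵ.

δ = ϵ/7

Fix ϵ > 0. We need δ > 0 so that 0 < |z + 5| < δ implies |(-7z - 9) − 26| < ϵ.
Since (-7z - 9) − 26 = -7(z + 5), we have |(-7z - 9) − 26| = 7|z + 5|.
So 7|z + 5| < ϵ exactly when |z + 5| < ϵ/7.
Choosing δ = ϵ/7 gives |(-7z - 9) − 26| = 7|z + 5| < ϵ whenever |z + 5| < δ.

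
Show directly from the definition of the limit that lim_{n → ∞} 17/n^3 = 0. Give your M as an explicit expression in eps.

M = (17/eps)^{1/3}

Let eps > 0. For n ≥ 1, |17/n^3 − 0| = 17/n^3.
17/n^3 < eps ⇔ n^3 > 17/eps ⇔ n > (17/eps)^{1/3}.
Take M = (17/eps)^{1/3}. Then n > M implies 17/n^3 < eps.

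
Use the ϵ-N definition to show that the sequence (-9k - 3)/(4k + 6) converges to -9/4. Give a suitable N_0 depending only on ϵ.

N_0 = (21/8)/ϵ

Fix ϵ > 0. For k ≥ 1, |(-9k - 3)/(4k + 6) + 9/4| = |42|/(4(4k + 6)) = 42/(4(4k + 6)).
Since 4k + 6 ≥ 4k for k ≥ 1, this is ≤ 42/(4·4k) = (21/8)/k.
So |(-9k - 3)/(4k + 6) + 9/4| < ϵ whenever k > (21/8)/ϵ.
Take N_0 = (21/8)/ϵ. If k > N_0 then |(-9k - 3)/(4k + 6) + 9/4| ≤ (21/8)/k < ϵ.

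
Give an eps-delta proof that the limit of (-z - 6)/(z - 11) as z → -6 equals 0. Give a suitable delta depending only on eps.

delta = min(17/2, (17/2)eps)

Suppose eps > 0. We want delta > 0 with 0 < |z + 6| < delta ⇒ |(-z - 6)/(z - 11) − 0| < eps.
Combining over a common denominator, (-z - 6)/(z - 11) − 0 = [(-z - 6)·(-17) − 0·(z - 11)] / [(-17)·(z - 11)] = 17(z + 6) / ((-17)(z - 11)).
So |(-z - 6)/(z - 11) − 0| = 17|z + 6| / (17·|z − 11|).
Require delta ≤ 17/2, so |z − 11| ≥ |-17| − |z + 6| > 17 − 17/2 = 17/2.
Hence |(-z - 6)/(z - 11) − 0| < 17|z + 6|/(17·(17/2)) = (2/17)|z + 6|, which is < eps once |z + 6| < (17/2)eps.
Take delta = min(17/2, (17/2)eps). Then 0 < |z + 6| < delta forces both bounds, so |(-z - 6)/(z - 11) − 0| < eps.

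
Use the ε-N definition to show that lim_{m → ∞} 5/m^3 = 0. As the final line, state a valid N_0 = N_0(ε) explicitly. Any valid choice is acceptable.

N_0 = (5/ε)^{1/3}

Suppose ε > 0. For m ≥ 1, |5/m^3 − 0| = 5/m^3.
5/m^3 < ε ⇔ m^3 > 5/ε ⇔ m > (5/ε)^{1/3}.
Take N_0 = (5/ε)^{1/3}. Then m > N_0 implies 5/m^3 < ε.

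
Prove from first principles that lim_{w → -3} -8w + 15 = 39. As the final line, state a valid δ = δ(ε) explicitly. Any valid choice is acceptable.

Fix ε > 0. We need δ > 0 so that 0 < |w + 3| < δ implies |(-8w + 15) − 39| < ε.
|(-8w + 15) − 39| = |-8w - 24| = 8|w + 3|.
So 8|w + 3| < ε exactly when |w + 3| < ε/8.
Take δ = ε/8. If 0 < |w + 3| < δ then |(-8w + 15) − 39| = 8|w + 3| < 8·(ε/8) = ε.

δ = ε/8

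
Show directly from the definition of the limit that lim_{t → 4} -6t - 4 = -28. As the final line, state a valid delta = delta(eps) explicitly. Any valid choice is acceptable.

delta = eps/6

Suppose eps > 0. We need delta > 0 so that 0 < |t − 4| < delta implies |(-6t - 4) + 28| < eps.
Since (-6t - 4) + 28 = -6(t − 4), we have |(-6t - 4) + 28| = 6|t − 4|.
Thus it suffices that |t − 4| < eps/6.
Take delta = eps/6. If 0 < |t − 4| < delta then |(-6t - 4) + 28| = 6|t − 4| < 6·(eps/6) = eps.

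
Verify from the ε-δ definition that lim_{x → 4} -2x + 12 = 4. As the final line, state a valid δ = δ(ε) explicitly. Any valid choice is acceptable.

δ = ε/2

Fix ε > 0. We need δ > 0 so that 0 < |x − 4| < δ implies |(-2x + 12) − 4| < ε.
|(-2x + 12) − 4| = |-2x + 8| = 2|x − 4|.
So 2|x − 4| < ε exactly when |x − 4| < ε/2.
Take δ = ε/2. If 0 < |x − 4| < δ then |(-2x + 12) − 4| = 2|x − 4| < 2·(ε/2) = ε.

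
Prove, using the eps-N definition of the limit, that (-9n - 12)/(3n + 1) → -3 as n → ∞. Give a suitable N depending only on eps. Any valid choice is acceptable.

Suppose eps > 0. For n ≥ 1, |(-9n - 12)/(3n + 1) + 3| = |-27|/(3(3n + 1)) = 27/(3(3n + 1)).
Since 3n + 1 ≥ 3n for n ≥ 1, this is ≤ 27/(3·3n) = 3/n.
So |(-9n - 12)/(3n + 1) + 3| < eps whenever n > 3/eps.
Take N = 3/eps. If n > N then |(-9n - 12)/(3n + 1) + 3| ≤ 3/n < eps.

N = 3/eps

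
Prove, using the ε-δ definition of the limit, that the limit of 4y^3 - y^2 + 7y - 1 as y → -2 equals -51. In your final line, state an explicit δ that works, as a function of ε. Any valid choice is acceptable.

δ = min(1, ε/88)

Let ε > 0 be given. We want δ > 0 such that 0 < |y + 2| < δ implies |(4y^3 - y^2 + 7y - 1) + 51| < ε.
(4y^3 - y^2 + 7y - 1) + 51 = 4y^3 - y^2 + 7y + 50 = (y + 2)(4y^2 - 9y + 25).
So |(4y^3 - y^2 + 7y - 1) + 51| = |y + 2|·|4y^2 - 9y + 25|.
Assume first that |y + 2| < 1, so |y| < 3. Then |4y^2 - 9y + 25| ≤ 4·3^2 + 9·3 + 25 = 88.
Hence |(4y^3 - y^2 + 7y - 1) + 51| ≤ 88|y + 2| < ε provided |y + 2| < ε/88.
Take δ = min(1, ε/88). Then 0 < |y + 2| < δ gives both |y + 2| < 1 and |y + 2| < ε/88, so |(4y^3 - y^2 + 7y - 1) + 51| < ε.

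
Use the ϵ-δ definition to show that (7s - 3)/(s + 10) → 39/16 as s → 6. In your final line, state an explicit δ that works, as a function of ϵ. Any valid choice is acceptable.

Suppose ϵ > 0. We want δ > 0 with 0 < |s − 6| < δ ⇒ |(7s - 3)/(s + 10) − (39/16)| < ϵ.
Combining over a common denominator, (7s - 3)/(s + 10) − (39/16) = [(7s - 3)·16 − 39·(s + 10)] / [16·(s + 10)] = 73(s − 6) / (16(s + 10)).
So |(7s - 3)/(s + 10) − (39/16)| = 73|s − 6| / (16·|s + 10|).
Restrict δ ≤ 8. Then |s − 6| < 8 gives |s + 10| = |(s − 6) + 16| ≥ 16 − 8 = 8.
Hence |(7s - 3)/(s + 10) − (39/16)| < 73|s − 6|/(16·8) = (73/128)|s − 6|, which is < ϵ once |s − 6| < (128/73)ϵ.
Take δ = min(8, (128/73)ϵ). Then 0 < |s − 6| < δ forces both bounds, so |(7s - 3)/(s + 10) − (39/16)| < ϵ.

δ = min(8, (128/73)ϵ)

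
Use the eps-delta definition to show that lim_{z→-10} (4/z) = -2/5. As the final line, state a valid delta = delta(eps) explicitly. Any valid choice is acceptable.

Suppose eps > 0. We seek delta > 0 such that 0 < |z + 10| < delta implies |4/z + 2/5| < eps.
|4/z + 2/5| = 4·|-10 − z|/(10·|z|) = 4|z + 10|/(10|z|).
Restrict delta ≤ 5. Then |z + 10| < 5 gives |z| > 5, so 10|z| > 50.
Then |4/z + 2/5| < 4|z + 10|/50, which is < eps when |z + 10| < (25/2)eps.
Take delta = min(5, (25/2)eps). Then 0 < |z + 10| < delta gives both |z + 10| < 5 and |z + 10| < (25/2)eps, so |4/z + 2/5| < eps.

delta = min(5, (25/2)eps)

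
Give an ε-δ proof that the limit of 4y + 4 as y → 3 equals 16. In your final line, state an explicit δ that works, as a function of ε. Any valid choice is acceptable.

Suppose ε > 0. We need δ > 0 so that 0 < |y − 3| < δ implies |(4y + 4) − 16| < ε.
|(4y + 4) − 16| = |4y - 12| = 4|y − 3|.
So 4|y − 3| < ε exactly when |y − 3| < ε/4.
Choosing δ = ε/4 gives |(4y + 4) − 16| = 4|y − 3| < ε whenever |y − 3| < δ.

δ = ε/4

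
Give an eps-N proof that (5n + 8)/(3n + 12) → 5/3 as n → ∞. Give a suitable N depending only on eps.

Fix eps > 0. For n ≥ 1, |(5n + 8)/(3n + 12) − (5/3)| = |-36|/(3(3n + 12)) = 36/(3(3n + 12)).
Since 3n + 12 ≥ 3n for n ≥ 1, this is ≤ 36/(3·3n) = 4/n.
So |(5n + 8)/(3n + 12) − (5/3)| < eps whenever n > 4/eps.
Take N = 4/eps. If n > N then |(5n + 8)/(3n + 12) − (5/3)| ≤ 4/n < eps.

N = 4/eps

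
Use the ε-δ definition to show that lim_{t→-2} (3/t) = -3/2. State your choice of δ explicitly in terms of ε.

Fix ε > 0. We seek δ > 0 such that 0 < |t + 2| < δ implies |3/t + 3/2| < ε.
|3/t + 3/2| = 3·|-2 − t|/(2·|t|) = 3|t + 2|/(2|t|).
Restrict δ ≤ 1. Then |t + 2| < 1 gives |t| > 1, so 2|t| > 2.
Then |3/t + 3/2| < 3|t + 2|/2, which is < ε when |t + 2| < (2/3)ε.
Take δ = min(1, (2/3)ε). Then 0 < |t + 2| < δ gives both |t + 2| < 1 and |t + 2| < (2/3)ε, so |3/t + 3/2| < ε.

δ = min(1, (2/3)ε)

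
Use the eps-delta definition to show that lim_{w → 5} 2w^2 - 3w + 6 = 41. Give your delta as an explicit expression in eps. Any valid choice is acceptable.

delta = min(1, eps/19)

Suppose eps > 0. We want delta > 0 such that 0 < |w − 5| < delta implies |(2w^2 - 3w + 6) − 41| < eps.
(2w^2 - 3w + 6) − 41 = 2w^2 - 3w - 35 = (w − 5)(2w + 7).
So |(2w^2 - 3w + 6) − 41| = |w − 5|·|2w + 7|.
Require delta ≤ 1. Then |w − 5| < 1 gives |w| < 6, and by the triangle inequality |2w + 7| ≤ 2·6 + 7 = 19.
Hence |(2w^2 - 3w + 6) − 41| ≤ 19|w − 5| < eps provided |w − 5| < eps/19.
Choosing delta = min(1, eps/19) ensures both conditions, hence |(2w^2 - 3w + 6) − 41| < eps.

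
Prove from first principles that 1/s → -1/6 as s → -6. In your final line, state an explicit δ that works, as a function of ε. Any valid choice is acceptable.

δ = min(3, 18ε)

Let ε > 0 be given. We seek δ > 0 such that 0 < |s + 6| < δ implies |1/s + 1/6| < ε.
|1/s + 1/6| = |-6 − s|/(6·|s|) = |s + 6|/(6|s|).
Restrict δ ≤ 3. Then |s + 6| < 3 gives |s| > 3, so 6|s| > 18.
Then |1/s + 1/6| < |s + 6|/18, which is < ε when |s + 6| < 18ε.
Take δ = min(3, 18ε). Then 0 < |s + 6| < δ gives both |s + 6| < 3 and |s + 6| < 18ε, so |1/s + 1/6| < ε.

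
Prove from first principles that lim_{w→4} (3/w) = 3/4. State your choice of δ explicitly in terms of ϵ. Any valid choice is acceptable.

Let ϵ > 0 be given. We seek δ > 0 such that 0 < |w − 4| < δ implies |3/w − (3/4)| < ϵ.
|3/w − (3/4)| = 3·|4 − w|/(4·|w|) = 3|w − 4|/(4|w|).
Require δ ≤ 2 so that |w| > 4 − 2 = 2, hence 4|w| > 8.
Then |3/w − (3/4)| < 3|w − 4|/8, which is < ϵ when |w − 4| < (8/3)ϵ.
Take δ = min(2, (8/3)ϵ). Then 0 < |w − 4| < δ gives both |w − 4| < 2 and |w − 4| < (8/3)ϵ, so |3/w − (3/4)| < ϵ.

δ = min(2, (8/3)ϵ)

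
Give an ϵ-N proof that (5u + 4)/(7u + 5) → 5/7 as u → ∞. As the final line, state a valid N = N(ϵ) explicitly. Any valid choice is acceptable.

N = (3/49)/ϵ

Fix ϵ > 0. We seek N > 0 such that u > N implies |(5u + 4)/(7u + 5) − (5/7)| < ϵ.
(5u + 4)/(7u + 5) − (5/7) = (7(5u + 4) − 5(7u + 5)) / (7(7u + 5)) = 3/(7(7u + 5)).
For u > 0 we have 7u + 5 > 7u, so |(5u + 4)/(7u + 5) − (5/7)| = 3/(7(7u + 5)) < 3/(7·7u) = (3/49)/u.
Thus |(5u + 4)/(7u + 5) − (5/7)| < ϵ whenever u > (3/49)/ϵ.
Take N = (3/49)/ϵ. If u > N then |(5u + 4)/(7u + 5) − (5/7)| < (3/49)/u < ϵ.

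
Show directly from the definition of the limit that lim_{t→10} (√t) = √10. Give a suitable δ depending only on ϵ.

Let ϵ > 0 be given. We want δ > 0 such that 0 < |t − 10| < δ implies |√t − √10| < ϵ.
Multiplying by the conjugate, |√t − √10| = |t − 10|/(√t + √10).
Restrict δ ≤ 10 so that |t − 10| < 10 forces t > 0, and then √t + √10 > √10.
Hence |√t − √10| < |t − 10|/√10, which is < ϵ once |t − 10| < √10·ϵ.
Take δ = min(10, √10·ϵ). If 0 < |t − 10| < δ then t > 0 and |√t − √10| < |t − 10|/√10 < ϵ.

δ = min(10, √10·ϵ)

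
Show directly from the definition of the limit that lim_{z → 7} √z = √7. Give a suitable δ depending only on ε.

δ = min(7, √7·ε)

Suppose ε > 0. We want δ > 0 such that 0 < |z − 7| < δ implies |√z − √7| < ε.
Rationalise: √z − √7 = (z − 7)/(√z + √7), so |√z − √7| = |z − 7|/(√z + √7).
Restrict δ ≤ 7 so that |z − 7| < 7 forces z > 0, and then √z + √7 > √7.
Hence |√z − √7| < |z − 7|/√7, which is < ε once |z − 7| < √7·ε.
Take δ = min(7, √7·ε). If 0 < |z − 7| < δ then z > 0 and |√z − √7| < |z − 7|/√7 < ε.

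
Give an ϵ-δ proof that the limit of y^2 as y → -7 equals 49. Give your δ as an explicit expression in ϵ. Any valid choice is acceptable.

δ = min(2, ϵ/16)

Fix ϵ > 0. We seek δ > 0 with 0 < |y + 7| < δ ⇒ |y^2 − 49| < ϵ.
Factor: y^2 − 49 = (y + 7)(y - 7), so |y^2 − 49| = |y + 7|·|y - 7|.
Impose δ ≤ 2 so that |y| < 9; then |y - 7| ≤ 16.
Hence |y^2 − 49| ≤ 16|y + 7|, which is < ϵ once |y + 7| < ϵ/16.
Take δ = min(2, ϵ/16). If 0 < |y + 7| < δ then both bounds hold and |y^2 − 49| ≤ 16|y + 7| < 16·(ϵ/16) = ϵ.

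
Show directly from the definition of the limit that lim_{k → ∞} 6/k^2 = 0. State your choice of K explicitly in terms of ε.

K = (6/ε)^{1/2}

Suppose ε > 0. For k ≥ 1, |6/k^2 − 0| = 6/k^2.
6/k^2 < ε ⇔ k^2 > 6/ε ⇔ k > (6/ε)^{1/2}.
Take K = (6/ε)^{1/2}. Then k > K implies 6/k^2 < ε.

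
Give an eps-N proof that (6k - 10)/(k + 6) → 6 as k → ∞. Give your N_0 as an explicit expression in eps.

Let eps > 0. For k ≥ 1, |(6k - 10)/(k + 6) − 6| = |-46|/((k + 6)) = 46/((k + 6)).
Since k + 6 ≥ k for k ≥ 1, this is ≤ 46/(k) = 46/k.
So |(6k - 10)/(k + 6) − 6| < eps whenever k > 46/eps.
Take N_0 = 46/eps. If k > N_0 then |(6k - 10)/(k + 6) − 6| ≤ 46/k < eps.

N_0 = 46/eps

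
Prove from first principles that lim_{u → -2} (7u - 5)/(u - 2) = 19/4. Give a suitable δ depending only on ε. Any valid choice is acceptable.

δ = min(2, (8/9)ε)

Fix ε > 0. We want δ > 0 with 0 < |u + 2| < δ ⇒ |(7u - 5)/(u - 2) − (19/4)| < ε.
Combining over a common denominator, (7u - 5)/(u - 2) − (19/4) = [(7u - 5)·(-4) − (-19)·(u - 2)] / [(-4)·(u - 2)] = -9(u + 2) / ((-4)(u - 2)).
So |(7u - 5)/(u - 2) − (19/4)| = 9|u + 2| / (4·|u − 2|).
Restrict δ ≤ 2. Then |u + 2| < 2 gives |u − 2| = |(u + 2) + (-4)| ≥ 4 − 2 = 2.
Hence |(7u - 5)/(u - 2) − (19/4)| < 9|u + 2|/(4·2) = (9/8)|u + 2|, which is < ε once |u + 2| < (8/9)ε.
Take δ = min(2, (8/9)ε). Then 0 < |u + 2| < δ forces both bounds, so |(7u - 5)/(u - 2) − (19/4)| < ε.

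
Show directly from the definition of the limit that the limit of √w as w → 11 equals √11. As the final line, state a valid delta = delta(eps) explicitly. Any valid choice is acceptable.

delta = min(11, √11·eps)

Let eps > 0. We want delta > 0 such that 0 < |w − 11| < delta implies |√w − √11| < eps.
Rationalise: √w − √11 = (w − 11)/(√w + √11), so |√w − √11| = |w − 11|/(√w + √11).
Restrict delta ≤ 11 so that |w − 11| < 11 forces w > 0, and then √w + √11 > √11.
Hence |√w − √11| < |w − 11|/√11, which is < eps once |w − 11| < √11·eps.
Take delta = min(11, √11·eps). If 0 < |w − 11| < delta then w > 0 and |√w − √11| < |w − 11|/√11 < eps.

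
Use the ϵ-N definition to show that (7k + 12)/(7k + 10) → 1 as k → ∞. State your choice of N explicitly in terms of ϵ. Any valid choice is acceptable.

Fix ϵ > 0. For k ≥ 1, |(7k + 12)/(7k + 10) − 1| = |14|/(7(7k + 10)) = 14/(7(7k + 10)).
Since 7k + 10 ≥ 7k for k ≥ 1, this is ≤ 14/(7·7k) = (2/7)/k.
So |(7k + 12)/(7k + 10) − 1| < ϵ whenever k > (2/7)/ϵ.
Take N = (2/7)/ϵ. If k > N then |(7k + 12)/(7k + 10) − 1| ≤ (2/7)/k < ϵ.

N = (2/7)/ϵ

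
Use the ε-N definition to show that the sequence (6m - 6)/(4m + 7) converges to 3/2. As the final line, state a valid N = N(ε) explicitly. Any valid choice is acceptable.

Suppose ε > 0. For m ≥ 1, |(6m - 6)/(4m + 7) − (3/2)| = |-66|/(4(4m + 7)) = 66/(4(4m + 7)).
Since 4m + 7 ≥ 4m for m ≥ 1, this is ≤ 66/(4·4m) = (33/8)/m.
So |(6m - 6)/(4m + 7) − (3/2)| < ε whenever m > (33/8)/ε.
Take N = (33/8)/ε. If m > N then |(6m - 6)/(4m + 7) − (3/2)| ≤ (33/8)/m < ε.

N = (33/8)/ε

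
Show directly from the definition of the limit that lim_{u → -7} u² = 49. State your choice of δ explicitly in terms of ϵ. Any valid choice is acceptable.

Suppose ϵ > 0. We seek δ > 0 with 0 < |u + 7| < δ ⇒ |u² − 49| < ϵ.
Factor: u² − 49 = (u + 7)(u - 7), so |u² − 49| = |u + 7|·|u - 7|.
Impose δ ≤ 1 so that |u| < 8; then |u - 7| ≤ 15.
Hence |u² − 49| ≤ 15|u + 7|, which is < ϵ once |u + 7| < ϵ/15.
Take δ = min(1, ϵ/15). If 0 < |u + 7| < δ then both bounds hold and |u² − 49| ≤ 15|u + 7| < 15·(ϵ/15) = ϵ.

δ = min(1, ϵ/15)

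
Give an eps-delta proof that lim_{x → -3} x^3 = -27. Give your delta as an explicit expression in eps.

Let eps > 0 be given. We seek delta > 0 with 0 < |x + 3| < delta ⇒ |x^3 + 27| < eps.
Factor: x^3 + 27 = (x + 3)(x^2 - 3x + 9), so |x^3 + 27| = |x + 3|·|x^2 - 3x + 9|.
Restrict delta ≤ 2. Then |x + 3| < 2 gives |x| < 5, so by the triangle inequality |x^2 - 3x + 9| ≤ 5^2 + 3·5 + 9 = 49.
Hence |x^3 + 27| ≤ 49|x + 3|, which is < eps once |x + 3| < eps/49.
Take delta = min(2, eps/49). If 0 < |x + 3| < delta then both bounds hold and |x^3 + 27| ≤ 49|x + 3| < 49·(eps/49) = eps.

delta = min(2, eps/49)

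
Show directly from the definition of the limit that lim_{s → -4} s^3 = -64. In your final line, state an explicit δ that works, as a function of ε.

δ = min(2, ε/76)

Suppose ε > 0. We seek δ > 0 with 0 < |s + 4| < δ ⇒ |s^3 + 64| < ε.
Factor: s^3 + 64 = (s + 4)(s^2 - 4s + 16), so |s^3 + 64| = |s + 4|·|s^2 - 4s + 16|.
Impose δ ≤ 2 so that |s| < 6; then |s^2 - 4s + 16| ≤ 76.
Hence |s^3 + 64| ≤ 76|s + 4|, which is < ε once |s + 4| < ε/76.
Take δ = min(2, ε/76). If 0 < |s + 4| < δ then both bounds hold and |s^3 + 64| ≤ 76|s + 4| < 76·(ε/76) = ε.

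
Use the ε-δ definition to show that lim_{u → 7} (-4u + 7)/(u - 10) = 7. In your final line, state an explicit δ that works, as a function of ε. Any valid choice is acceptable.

Let ε > 0 be given. We want δ > 0 with 0 < |u − 7| < δ ⇒ |(-4u + 7)/(u - 10) − 7| < ε.
Combining over a common denominator, (-4u + 7)/(u - 10) − 7 = [(-4u + 7)·(-3) − (-21)·(u - 10)] / [(-3)·(u - 10)] = 33(u − 7) / ((-3)(u - 10)).
So |(-4u + 7)/(u - 10) − 7| = 33|u − 7| / (3·|u − 10|).
Restrict δ ≤ 3/2. Then |u − 7| < 3/2 gives |u − 10| = |(u − 7) + (-3)| ≥ 3 − 3/2 = 3/2.
Hence |(-4u + 7)/(u - 10) − 7| < 33|u − 7|/(3·(3/2)) = (22/3)|u − 7|, which is < ε once |u − 7| < (3/22)ε.
Take δ = min(3/2, (3/22)ε). Then 0 < |u − 7| < δ forces both bounds, so |(-4u + 7)/(u - 10) − 7| < ε.

δ = min(3/2, (3/22)ε)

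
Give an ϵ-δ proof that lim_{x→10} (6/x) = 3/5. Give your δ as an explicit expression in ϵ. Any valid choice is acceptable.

Fix ϵ > 0. We seek δ > 0 such that 0 < |x − 10| < δ implies |6/x − (3/5)| < ϵ.
|6/x − (3/5)| = 6·|10 − x|/(10·|x|) = 6|x − 10|/(10|x|).
Restrict δ ≤ 5. Then |x − 10| < 5 gives |x| > 5, so 10|x| > 50.
Then |6/x − (3/5)| < 6|x − 10|/50, which is < ϵ when |x − 10| < (25/3)ϵ.
Take δ = min(5, (25/3)ϵ). Then 0 < |x − 10| < δ gives both |x − 10| < 5 and |x − 10| < (25/3)ϵ, so |6/x − (3/5)| < ϵ.

δ = min(5, (25/3)ϵ)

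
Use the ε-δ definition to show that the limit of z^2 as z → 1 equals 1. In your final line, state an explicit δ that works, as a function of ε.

Suppose ε > 0. We seek δ > 0 with 0 < |z − 1| < δ ⇒ |z^2 − 1| < ε.
Factor: z^2 − 1 = (z − 1)(z + 1), so |z^2 − 1| = |z − 1|·|z + 1|.
Restrict δ ≤ 1. Then |z − 1| < 1 gives |z| < 2, so by the triangle inequality |z + 1| ≤ 2 + 1 = 3.
Hence |z^2 − 1| ≤ 3|z − 1|, which is < ε once |z − 1| < ε/3.
Take δ = min(1, ε/3). If 0 < |z − 1| < δ then both bounds hold and |z^2 − 1| ≤ 3|z − 1| < 3·(ε/3) = ε.

δ = min(1, ε/3)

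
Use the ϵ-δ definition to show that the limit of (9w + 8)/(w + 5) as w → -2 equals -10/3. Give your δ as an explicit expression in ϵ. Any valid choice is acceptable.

δ = min(3/2, (9/74)ϵ)

Let ϵ > 0. We want δ > 0 with 0 < |w + 2| < δ ⇒ |(9w + 8)/(w + 5) + 10/3| < ϵ.
Combining over a common denominator, (9w + 8)/(w + 5) + 10/3 = [(9w + 8)·3 − (-10)·(w + 5)] / [3·(w + 5)] = 37(w + 2) / (3(w + 5)).
So |(9w + 8)/(w + 5) + 10/3| = 37|w + 2| / (3·|w + 5|).
Restrict δ ≤ 3/2. Then |w + 2| < 3/2 gives |w + 5| = |(w + 2) + 3| ≥ 3 − 3/2 = 3/2.
Hence |(9w + 8)/(w + 5) + 10/3| < 37|w + 2|/(3·(3/2)) = (74/9)|w + 2|, which is < ϵ once |w + 2| < (9/74)ϵ.
Take δ = min(3/2, (9/74)ϵ). Then 0 < |w + 2| < δ forces both bounds, so |(9w + 8)/(w + 5) + 10/3| < ϵ.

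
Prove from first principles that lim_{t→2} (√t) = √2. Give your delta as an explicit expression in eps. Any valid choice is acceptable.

Suppose eps > 0. We want delta > 0 such that 0 < |t − 2| < delta implies |√t − √2| < eps.
Multiplying by the conjugate, |√t − √2| = |t − 2|/(√t + √2).
Restrict delta ≤ 2 so that |t − 2| < 2 forces t > 0, and then √t + √2 > √2.
Hence |√t − √2| < |t − 2|/√2, which is < eps once |t − 2| < √2·eps.
Take delta = min(2, √2·eps). If 0 < |t − 2| < delta then t > 0 and |√t − √2| < |t − 2|/√2 < eps.

delta = min(2, √2·eps)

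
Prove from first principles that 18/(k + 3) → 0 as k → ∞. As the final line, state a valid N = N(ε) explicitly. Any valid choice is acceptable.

Let ε > 0. For k ≥ 1, |18/(k + 3) − 0| = 18/(k + 3) ≤ 18/k.
We need 18/k < ε, i.e. k > 18/ε.
Take N = 18/ε. If k > N then |18/(k + 3)| ≤ 18/k < ε.

N = 18/ε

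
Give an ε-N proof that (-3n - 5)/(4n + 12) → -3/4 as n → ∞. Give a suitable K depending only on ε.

Let ε > 0 be given. For n ≥ 1, |(-3n - 5)/(4n + 12) + 3/4| = |16|/(4(4n + 12)) = 16/(4(4n + 12)).
Since 4n + 12 ≥ 4n for n ≥ 1, this is ≤ 16/(4·4n) = 1/n.
So |(-3n - 5)/(4n + 12) + 3/4| < ε whenever n > 1/ε.
Take K = 1/ε. If n > K then |(-3n - 5)/(4n + 12) + 3/4| ≤ 1/n < ε.

K = 1/ε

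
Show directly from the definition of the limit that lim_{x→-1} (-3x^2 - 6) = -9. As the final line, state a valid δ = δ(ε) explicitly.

Fix ε > 0. We want δ > 0 such that 0 < |x + 1| < δ implies |(-3x^2 - 6) + 9| < ε.
(-3x^2 - 6) + 9 = -3x^2 + 3 = (x + 1)(-3x + 3).
So |(-3x^2 - 6) + 9| = |x + 1|·|-3x + 3|.
Assume first that |x + 1| < 1, so |x| < 2. Then |-3x + 3| ≤ 3·2 + 3 = 9.
Hence |(-3x^2 - 6) + 9| ≤ 9|x + 1| < ε provided |x + 1| < ε/9.
Take δ = min(1, ε/9). Then 0 < |x + 1| < δ gives both |x + 1| < 1 and |x + 1| < ε/9, so |(-3x^2 - 6) + 9| < ε.

δ = min(1, ε/9)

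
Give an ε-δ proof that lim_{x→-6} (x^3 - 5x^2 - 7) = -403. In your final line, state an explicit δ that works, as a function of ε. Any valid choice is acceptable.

δ = min(1, ε/192)

Let ε > 0 be given. We want δ > 0 such that 0 < |x + 6| < δ implies |(x^3 - 5x^2 - 7) + 403| < ε.
(x^3 - 5x^2 - 7) + 403 = x^3 - 5x^2 + 396 = (x + 6)(x^2 - 11x + 66).
So |(x^3 - 5x^2 - 7) + 403| = |x + 6|·|x^2 - 11x + 66|.
Require δ ≤ 1. Then |x + 6| < 1 gives |x| < 7, and by the triangle inequality |x^2 - 11x + 66| ≤ 7^2 + 11·7 + 66 = 192.
Hence |(x^3 - 5x^2 - 7) + 403| ≤ 192|x + 6| < ε provided |x + 6| < ε/192.
Take δ = min(1, ε/192). Then 0 < |x + 6| < δ gives both |x + 6| < 1 and |x + 6| < ε/192, so |(x^3 - 5x^2 - 7) + 403| < ε.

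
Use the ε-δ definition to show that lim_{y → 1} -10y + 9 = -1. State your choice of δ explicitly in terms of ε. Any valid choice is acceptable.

δ = ε/10

Fix ε > 0. We need δ > 0 so that 0 < |y − 1| < δ implies |(-10y + 9) + 1| < ε.
Since (-10y + 9) + 1 = -10(y − 1), we have |(-10y + 9) + 1| = 10|y − 1|.
So 10|y − 1| < ε exactly when |y − 1| < ε/10.
Choosing δ = ε/10 gives |(-10y + 9) + 1| = 10|y − 1| < ε whenever |y − 1| < δ.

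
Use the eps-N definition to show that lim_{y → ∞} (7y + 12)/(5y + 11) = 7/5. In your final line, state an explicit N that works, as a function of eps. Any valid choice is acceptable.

N = (17/25)/eps

Suppose eps > 0. We seek N > 0 such that y > N implies |(7y + 12)/(5y + 11) − (7/5)| < eps.
(7y + 12)/(5y + 11) − (7/5) = (5(7y + 12) − 7(5y + 11)) / (5(5y + 11)) = -17/(5(5y + 11)).
For y > 0 we have 5y + 11 > 5y, so |(7y + 12)/(5y + 11) − (7/5)| = 17/(5(5y + 11)) < 17/(5·5y) = (17/25)/y.
Thus |(7y + 12)/(5y + 11) − (7/5)| < eps whenever y > (17/25)/eps.
Take N = (17/25)/eps. If y > N then |(7y + 12)/(5y + 11) − (7/5)| < (17/25)/y < eps.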